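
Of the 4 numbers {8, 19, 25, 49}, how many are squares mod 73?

4

(8/73) = +1 → QR.
(19/73) = +1 → QR.
(25/73) = +1 → QR.
(49/73) = +1 → QR.
Total quadratic residues among the 4: 4.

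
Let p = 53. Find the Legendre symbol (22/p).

-1

Pull out 2: since 53 ≡ 5 (mod 8), (2/53) = -1.
Reciprocity: 11 ≡ 3 and 53 ≡ 1 (mod 4), so (11/53) = +(53/11).
Reduce top mod 11: now compute (9/11).
Reciprocity: 9 ≡ 1 and 11 ≡ 3 (mod 4), so (9/11) = +(11/9).
Reduce top mod 9: now compute (2/9).
Pull out 2: since 9 ≡ 1 (mod 8), (2/9) = +1.
Reached (1/9) = 1. Collecting the sign flips along the way, the symbol is -1.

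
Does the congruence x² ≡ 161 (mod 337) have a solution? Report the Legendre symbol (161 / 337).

-1

Reciprocity: 161 ≡ 1 and 337 ≡ 1 (mod 4), so (161/337) = +(337/161).
Reduce top mod 161: now compute (15/161).
Reciprocity: 15 ≡ 3 and 161 ≡ 1 (mod 4), so (15/161) = +(161/15).
Reduce top mod 15: now compute (11/15).
Reciprocity: 11 ≡ 3 and 15 ≡ 3 (mod 4), so (11/15) = −(15/11).
Reduce top mod 11: now compute (4/11).
Pull out 2^2: since 11 ≡ 3 (mod 8), (2/11) = -1, so (2/11)^2 = +1.
Reached (1/11) = 1. Collecting the sign flips along the way, the symbol is -1.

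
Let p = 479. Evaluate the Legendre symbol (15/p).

Reciprocity: 15 ≡ 3 and 479 ≡ 3 (mod 4), so (15/479) = −(479/15).
Reduce top mod 15: now compute (14/15).
Pull out 2: since 15 ≡ 7 (mod 8), (2/15) = +1.
Reciprocity: 7 ≡ 3 and 15 ≡ 3 (mod 4), so (7/15) = −(15/7).
Reduce top mod 7: now compute (1/7).
Reached (1/7) = 1. Collecting the sign flips along the way, the symbol is +1.

1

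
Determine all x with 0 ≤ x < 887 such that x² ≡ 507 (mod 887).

243, 644

Since 887 ≡ 3 (mod 4), a square root of 507 is 507^((887+1)/4) = 507^222 mod 887.
Repeated squaring: 507^2≡706, 507^4≡829, 507^8≡703, 507^16≡150, 507^32≡325, 507^64≡72, 507^128≡749 (mod 887).
507^222 = 507^(128+64+16+8+4+2) ≡ 243 (mod 887).
Check: 243² = 59049 ≡ 507 (mod 887). The two roots are 243 and 644.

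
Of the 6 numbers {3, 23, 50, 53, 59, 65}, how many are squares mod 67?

(3/67) = -1 → non-residue.
(23/67) = +1 → QR.
(50/67) = -1 → non-residue.
(53/67) = -1 → non-residue.
(59/67) = +1 → QR.
(65/67) = +1 → QR.
Total quadratic residues among the 6: 3.

3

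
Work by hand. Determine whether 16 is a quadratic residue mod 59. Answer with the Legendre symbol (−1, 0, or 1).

Pull out 2^4: since 59 ≡ 3 (mod 8), (2/59) = -1, so (2/59)^4 = +1.
Reached (1/59) = 1. Collecting the sign flips along the way, the symbol is +1.

1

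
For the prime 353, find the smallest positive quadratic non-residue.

(2/353) = +1, so 2 is a residue.
(3/353) = −1, so 3 is the smallest positive non-residue mod 353.

3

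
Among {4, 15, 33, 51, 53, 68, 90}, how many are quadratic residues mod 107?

4

(4/107) = +1 → QR.
(15/107) = -1 → non-residue.
(33/107) = +1 → QR.
(51/107) = -1 → non-residue.
(53/107) = +1 → QR.
(68/107) = -1 → non-residue.
(90/107) = +1 → QR.
Total quadratic residues among the 7: 4.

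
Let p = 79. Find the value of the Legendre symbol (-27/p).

1

First reduce: -27 ≡ 52 (mod 79).
Pull out 2^2: since 79 ≡ 7 (mod 8), (2/79) = +1, so (2/79)^2 = +1.
Reciprocity: 13 ≡ 1 and 79 ≡ 3 (mod 4), so (13/79) = +(79/13).
Reduce top mod 13: now compute (1/13).
Reached (1/13) = 1. Collecting the sign flips along the way, the symbol is +1.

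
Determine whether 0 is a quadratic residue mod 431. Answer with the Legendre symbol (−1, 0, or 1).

0

Top reduces to 0: gcd > 1, so the symbol is 0.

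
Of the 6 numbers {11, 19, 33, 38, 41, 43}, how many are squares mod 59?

2

(11/59) = -1 → non-residue.
(19/59) = +1 → QR.
(33/59) = -1 → non-residue.
(38/59) = -1 → non-residue.
(41/59) = +1 → QR.
(43/59) = -1 → non-residue.
Total quadratic residues among the 6: 2.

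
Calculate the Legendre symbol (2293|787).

First reduce: 2293 ≡ 719 (mod 787).
Reciprocity: 719 ≡ 3 and 787 ≡ 3 (mod 4), so (719/787) = −(787/719).
Reduce top mod 719: now compute (68/719).
Pull out 2^2: since 719 ≡ 7 (mod 8), (2/719) = +1, so (2/719)^2 = +1.
Reciprocity: 17 ≡ 1 and 719 ≡ 3 (mod 4), so (17/719) = +(719/17).
Reduce top mod 17: now compute (5/17).
Reciprocity: 5 ≡ 1 and 17 ≡ 1 (mod 4), so (5/17) = +(17/5).
Reduce top mod 5: now compute (2/5).
Pull out 2: since 5 ≡ 5 (mod 8), (2/5) = -1.
Reached (1/5) = 1. Collecting the sign flips along the way, the symbol is +1.

1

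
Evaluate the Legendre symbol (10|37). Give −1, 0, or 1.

Pull out 2: since 37 ≡ 5 (mod 8), (2/37) = -1.
Reciprocity: 5 ≡ 1 and 37 ≡ 1 (mod 4), so (5/37) = +(37/5).
Reduce top mod 5: now compute (2/5).
Pull out 2: since 5 ≡ 5 (mod 8), (2/5) = -1.
Reached (1/5) = 1. Collecting the sign flips along the way, the symbol is +1.

1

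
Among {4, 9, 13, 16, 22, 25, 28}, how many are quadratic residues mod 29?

(4/29) = +1 → QR.
(9/29) = +1 → QR.
(13/29) = +1 → QR.
(16/29) = +1 → QR.
(22/29) = +1 → QR.
(25/29) = +1 → QR.
(28/29) = +1 → QR.
Total quadratic residues among the 7: 7.

7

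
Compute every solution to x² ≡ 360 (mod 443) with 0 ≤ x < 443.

Since 443 ≡ 3 (mod 4), a square root of 360 is 360^((443+1)/4) = 360^111 mod 443.
Repeated squaring: 360^2≡244, 360^4≡174, 360^8≡152, 360^16≡68, 360^32≡194, 360^64≡424 (mod 443).
360^111 = 360^(64+32+8+4+2+1) ≡ 111 (mod 443).
Check: 111² = 12321 ≡ 360 (mod 443). The two roots are 111 and 332.

111, 332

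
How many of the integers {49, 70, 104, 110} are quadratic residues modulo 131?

(49/131) = +1 → QR.
(70/131) = -1 → non-residue.
(104/131) = -1 → non-residue.
(110/131) = -1 → non-residue.
Total quadratic residues among the 4: 1.

1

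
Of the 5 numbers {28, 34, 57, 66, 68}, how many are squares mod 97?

(28/97) = -1 → non-residue.
(34/97) = -1 → non-residue.
(57/97) = -1 → non-residue.
(66/97) = +1 → QR.
(68/97) = -1 → non-residue.
Total quadratic residues among the 5: 1.

1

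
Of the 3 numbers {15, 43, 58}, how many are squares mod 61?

2

(15/61) = +1 → QR.
(43/61) = -1 → non-residue.
(58/61) = +1 → QR.
Total quadratic residues among the 3: 2.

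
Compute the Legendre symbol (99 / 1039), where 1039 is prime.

-1

Reciprocity: 99 ≡ 3 and 1039 ≡ 3 (mod 4), so (99/1039) = −(1039/99).
Reduce top mod 99: now compute (49/99).
Reciprocity: 49 ≡ 1 and 99 ≡ 3 (mod 4), so (49/99) = +(99/49).
Reduce top mod 49: now compute (1/49).
Reached (1/49) = 1. Collecting the sign flips along the way, the symbol is -1.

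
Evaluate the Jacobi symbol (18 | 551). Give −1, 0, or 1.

1

Pull out 2: since 551 ≡ 7 (mod 8), (2/551) = +1.
Reciprocity: 9 ≡ 1 and 551 ≡ 3 (mod 4), so (9/551) = +(551/9).
Reduce top mod 9: now compute (2/9).
Pull out 2: since 9 ≡ 1 (mod 8), (2/9) = +1.
Reached (1/9) = 1. Collecting the sign flips along the way, the symbol is +1.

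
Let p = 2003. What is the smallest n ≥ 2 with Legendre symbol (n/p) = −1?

2

(2/2003) = −1, so 2 is the smallest positive non-residue mod 2003.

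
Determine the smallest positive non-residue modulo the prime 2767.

3

(2/2767) = +1, so 2 is a residue.
(3/2767) = −1, so 3 is the smallest positive non-residue mod 2767.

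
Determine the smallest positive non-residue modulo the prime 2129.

3

(2/2129) = +1, so 2 is a residue.
(3/2129) = −1, so 3 is the smallest positive non-residue mod 2129.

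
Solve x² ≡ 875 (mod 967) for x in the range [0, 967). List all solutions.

Since 967 ≡ 3 (mod 4), a square root of 875 is 875^((967+1)/4) = 875^242 mod 967.
Repeated squaring: 875^2≡728, 875^4≡68, 875^8≡756, 875^16≡39, 875^32≡554, 875^64≡377, 875^128≡947 (mod 967).
875^242 = 875^(128+64+32+16+2) ≡ 53 (mod 967).
Check: 53² = 2809 ≡ 875 (mod 967). The two roots are 53 and 914.

53, 914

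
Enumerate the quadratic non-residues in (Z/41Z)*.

Square k = 1,…,20 (k and 41−k give the same square):
1²=1, 2²=4, 3²=9, 4²=16, 5²=25, 6²=36, 7²≡8, 8²≡23, 9²≡40, 10²≡18, 11²≡39, 12²≡21, 13²≡5, 14²≡32, 15²≡20, 16²≡10, 17²≡2, 18²≡37, 19²≡33, 20²≡31 (mod 41).
The residues are {1, 2, 4, 5, 8, 9, 10, 16, 18, 20, 21, 23, 25, 31, 32, 33, 36, 37, 39, 40}; the non-residues are the remaining 20 nonzero classes.

3 6 7 11 12 13 14 15 17 19 22 24 26 27 28 29 30 34 35 38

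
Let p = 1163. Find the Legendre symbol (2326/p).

First reduce: 2326 ≡ 0 (mod 1163).
Top reduces to 0: gcd > 1, so the symbol is 0.

0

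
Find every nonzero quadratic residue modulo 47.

Square k = 1,…,23 (k and 47−k give the same square):
1²=1, 2²=4, 3²=9, 4²=16, 5²=25, 6²=36, 7²≡2, 8²≡17, 9²≡34, 10²≡6, 11²≡27, 12²≡3, 13²≡28, 14²≡8, 15²≡37, 16²≡21, 17²≡7, 18²≡42, 19²≡32, 20²≡24, 21²≡18, 22²≡14, 23²≡12 (mod 47).
So the quadratic residues mod 47 are {1, 2, 3, 4, 6, 7, 8, 9, 12, 14, 16, 17, 18, 21, 24, 25, 27, 28, 32, 34, 36, 37, 42}.

1, 2, 3, 4, 6, 7, 8, 9, 12, 14, 16, 17, 18, 21, 24, 25, 27, 28, 32, 34, 36, 37, 42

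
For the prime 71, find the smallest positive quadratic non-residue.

7

(2/71) = +1, so 2 is a residue.
(3/71) = +1, so 3 is a residue.
(4/71) = +1, so 4 is a residue.
(5/71) = +1, so 5 is a residue.
(6/71) = +1, so 6 is a residue.
(7/71) = −1, so 7 is the smallest positive non-residue mod 71.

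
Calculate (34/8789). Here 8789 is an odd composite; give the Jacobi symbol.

0

Pull out 2: since 8789 ≡ 5 (mod 8), (2/8789) = -1.
Reciprocity: 17 ≡ 1 and 8789 ≡ 1 (mod 4), so (17/8789) = +(8789/17).
Reduce top mod 17: now compute (0/17).
Top reduces to 0: gcd > 1, so the symbol is 0.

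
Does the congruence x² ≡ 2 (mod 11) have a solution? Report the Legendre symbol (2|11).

Euler's criterion: (2/11) ≡ 2^5 (mod 11).
2^2 ≡ 4 (mod 11)
2^4 ≡ 5 (mod 11)
2^5 = 2^(4+1) ≡ 10 (mod 11).
Result is 10 ≡ −1, so (2/11) = −1.

-1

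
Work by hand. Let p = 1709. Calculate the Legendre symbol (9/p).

Reciprocity: 9 ≡ 1 and 1709 ≡ 1 (mod 4), so (9/1709) = +(1709/9).
Reduce top mod 9: now compute (8/9).
Pull out 2^3: since 9 ≡ 1 (mod 8), (2/9) = +1, so (2/9)^3 = +1.
Reached (1/9) = 1. Collecting the sign flips along the way, the symbol is +1.

1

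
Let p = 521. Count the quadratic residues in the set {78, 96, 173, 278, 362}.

(78/521) = -1 → non-residue.
(96/521) = -1 → non-residue.
(173/521) = -1 → non-residue.
(278/521) = -1 → non-residue.
(362/521) = -1 → non-residue.
Total quadratic residues among the 5: 0.

0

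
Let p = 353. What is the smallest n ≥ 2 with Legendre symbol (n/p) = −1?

3

(2/353) = +1, so 2 is a residue.
(3/353) = −1, so 3 is the smallest positive non-residue mod 353.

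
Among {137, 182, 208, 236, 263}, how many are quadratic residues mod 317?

(137/317) = -1 → non-residue.
(182/317) = +1 → QR.
(208/317) = -1 → non-residue.
(236/317) = +1 → QR.
(263/317) = +1 → QR.
Total quadratic residues among the 5: 3.

3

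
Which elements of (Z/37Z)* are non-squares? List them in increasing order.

Square k = 1,…,18 (k and 37−k give the same square):
1²=1, 2²=4, 3²=9, 4²=16, 5²=25, 6²=36, 7²≡12, 8²≡27, 9²≡7, 10²≡26, 11²≡10, 12²≡33, 13²≡21, 14²≡11, 15²≡3, 16²≡34, 17²≡30, 18²≡28 (mod 37).
The residues are {1, 3, 4, 7, 9, 10, 11, 12, 16, 21, 25, 26, 27, 28, 30, 33, 34, 36}; the non-residues are the remaining 18 nonzero classes.

2, 5, 6, 8, 13, 14, 15, 17, 18, 19, 20, 22, 23, 24, 29, 31, 32, 35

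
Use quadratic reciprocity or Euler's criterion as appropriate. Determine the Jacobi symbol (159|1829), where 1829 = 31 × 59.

1

Reciprocity: 159 ≡ 3 and 1829 ≡ 1 (mod 4), so (159/1829) = +(1829/159).
Reduce top mod 159: now compute (80/159).
Pull out 2^4: since 159 ≡ 7 (mod 8), (2/159) = +1, so (2/159)^4 = +1.
Reciprocity: 5 ≡ 1 and 159 ≡ 3 (mod 4), so (5/159) = +(159/5).
Reduce top mod 5: now compute (4/5).
Pull out 2^2: since 5 ≡ 5 (mod 8), (2/5) = -1, so (2/5)^2 = +1.
Reached (1/5) = 1. Collecting the sign flips along the way, the symbol is +1.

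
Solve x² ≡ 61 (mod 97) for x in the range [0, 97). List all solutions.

97 ≡ 1 (mod 4), so we find a root by search.
Trying successive values, 35² = 1225 ≡ 61 (mod 97). The other root is 97 − 35 = 62.

35, 62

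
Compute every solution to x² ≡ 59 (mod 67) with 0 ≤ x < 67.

27, 40

Since 67 ≡ 3 (mod 4), a square root of 59 is 59^((67+1)/4) = 59^17 mod 67.
Repeated squaring: 59^2≡64, 59^4≡9, 59^8≡14, 59^16≡62 (mod 67).
59^17 = 59^(16+1) ≡ 40 (mod 67).
Check: 40² = 1600 ≡ 59 (mod 67). The two roots are 27 and 40.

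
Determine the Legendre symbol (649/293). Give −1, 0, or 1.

Euler's criterion: (649/293) ≡ 63^146 (mod 293).
63^2 ≡ 160 (mod 293)
63^4 ≡ 109 (mod 293)
63^8 ≡ 161 (mod 293)
63^16 ≡ 137 (mod 293)
63^32 ≡ 17 (mod 293)
63^64 ≡ 289 (mod 293)
63^128 ≡ 16 (mod 293)
63^146 = 63^(128+16+2) ≡ 292 (mod 293).
Result is 292 ≡ −1, so (649/293) = −1.

-1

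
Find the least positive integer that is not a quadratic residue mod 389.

2

(2/389) = −1, so 2 is the smallest positive non-residue mod 389.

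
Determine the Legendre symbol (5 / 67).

-1

Reciprocity: 5 ≡ 1 and 67 ≡ 3 (mod 4), so (5/67) = +(67/5).
Reduce top mod 5: now compute (2/5).
Pull out 2: since 5 ≡ 5 (mod 8), (2/5) = -1.
Reached (1/5) = 1. Collecting the sign flips along the way, the symbol is -1.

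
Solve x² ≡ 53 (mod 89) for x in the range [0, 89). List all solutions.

89 ≡ 1 (mod 4), so we find a root by search.
Trying successive values, 26² = 676 ≡ 53 (mod 89). The other root is 89 − 26 = 63.

26, 63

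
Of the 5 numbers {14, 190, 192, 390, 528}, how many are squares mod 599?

3

(14/599) = -1 → non-residue.
(190/599) = +1 → QR.
(192/599) = +1 → QR.
(390/599) = +1 → QR.
(528/599) = -1 → non-residue.
Total quadratic residues among the 5: 3.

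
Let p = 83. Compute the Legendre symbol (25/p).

Euler's criterion: (25/83) ≡ 25^41 (mod 83).
25^2 ≡ 44 (mod 83)
25^4 ≡ 27 (mod 83)
25^8 ≡ 65 (mod 83)
25^16 ≡ 75 (mod 83)
25^32 ≡ 64 (mod 83)
25^41 = 25^(32+8+1) ≡ 1 (mod 83).
Result is 1, so (25/83) = 1.

1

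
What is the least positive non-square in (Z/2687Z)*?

5

(2/2687) = +1, so 2 is a residue.
(3/2687) = +1, so 3 is a residue.
(4/2687) = +1, so 4 is a residue.
(5/2687) = −1, so 5 is the smallest positive non-residue mod 2687.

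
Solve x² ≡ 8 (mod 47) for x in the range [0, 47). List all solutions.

14, 33

Since 47 ≡ 3 (mod 4), a square root of 8 is 8^((47+1)/4) = 8^12 mod 47.
Repeated squaring: 8^2≡17, 8^4≡7, 8^8≡2 (mod 47).
8^12 = 8^(8+4) ≡ 14 (mod 47).
Check: 14² = 196 ≡ 8 (mod 47). The two roots are 14 and 33.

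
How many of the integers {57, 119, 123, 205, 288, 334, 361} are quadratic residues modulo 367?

3

(57/367) = +1 → QR.
(119/367) = -1 → non-residue.
(123/367) = -1 → non-residue.
(205/367) = -1 → non-residue.
(288/367) = +1 → QR.
(334/367) = -1 → non-residue.
(361/367) = +1 → QR.
Total quadratic residues among the 7: 3.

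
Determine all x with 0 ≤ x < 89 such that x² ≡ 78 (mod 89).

16, 73

89 ≡ 1 (mod 4), so we find a root by search.
Trying successive values, 16² = 256 ≡ 78 (mod 89). The other root is 89 − 16 = 73.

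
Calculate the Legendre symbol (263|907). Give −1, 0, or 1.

1

Reciprocity: 263 ≡ 3 and 907 ≡ 3 (mod 4), so (263/907) = −(907/263).
Reduce top mod 263: now compute (118/263).
Pull out 2: since 263 ≡ 7 (mod 8), (2/263) = +1.
Reciprocity: 59 ≡ 3 and 263 ≡ 3 (mod 4), so (59/263) = −(263/59).
Reduce top mod 59: now compute (27/59).
Reciprocity: 27 ≡ 3 and 59 ≡ 3 (mod 4), so (27/59) = −(59/27).
Reduce top mod 27: now compute (5/27).
Reciprocity: 5 ≡ 1 and 27 ≡ 3 (mod 4), so (5/27) = +(27/5).
Reduce top mod 5: now compute (2/5).
Pull out 2: since 5 ≡ 5 (mod 8), (2/5) = -1.
Reached (1/5) = 1. Collecting the sign flips along the way, the symbol is +1.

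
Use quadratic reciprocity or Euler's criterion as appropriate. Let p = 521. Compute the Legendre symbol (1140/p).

1

First reduce: 1140 ≡ 98 (mod 521).
Pull out 2: since 521 ≡ 1 (mod 8), (2/521) = +1.
Reciprocity: 49 ≡ 1 and 521 ≡ 1 (mod 4), so (49/521) = +(521/49).
Reduce top mod 49: now compute (31/49).
Reciprocity: 31 ≡ 3 and 49 ≡ 1 (mod 4), so (31/49) = +(49/31).
Reduce top mod 31: now compute (18/31).
Pull out 2: since 31 ≡ 7 (mod 8), (2/31) = +1.
Reciprocity: 9 ≡ 1 and 31 ≡ 3 (mod 4), so (9/31) = +(31/9).
Reduce top mod 9: now compute (4/9).
Pull out 2^2: since 9 ≡ 1 (mod 8), (2/9) = +1, so (2/9)^2 = +1.
Reached (1/9) = 1. Collecting the sign flips along the way, the symbol is +1.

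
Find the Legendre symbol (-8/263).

First reduce: -8 ≡ 255 (mod 263).
Reciprocity: 255 ≡ 3 and 263 ≡ 3 (mod 4), so (255/263) = −(263/255).
Reduce top mod 255: now compute (8/255).
Pull out 2^3: since 255 ≡ 7 (mod 8), (2/255) = +1, so (2/255)^3 = +1.
Reached (1/255) = 1. Collecting the sign flips along the way, the symbol is -1.

-1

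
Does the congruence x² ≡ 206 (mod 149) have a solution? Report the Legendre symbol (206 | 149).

First reduce: 206 ≡ 57 (mod 149).
Reciprocity: 57 ≡ 1 and 149 ≡ 1 (mod 4), so (57/149) = +(149/57).
Reduce top mod 57: now compute (35/57).
Reciprocity: 35 ≡ 3 and 57 ≡ 1 (mod 4), so (35/57) = +(57/35).
Reduce top mod 35: now compute (22/35).
Pull out 2: since 35 ≡ 3 (mod 8), (2/35) = -1.
Reciprocity: 11 ≡ 3 and 35 ≡ 3 (mod 4), so (11/35) = −(35/11).
Reduce top mod 11: now compute (2/11).
Pull out 2: since 11 ≡ 3 (mod 8), (2/11) = -1.
Reached (1/11) = 1. Collecting the sign flips along the way, the symbol is -1.

-1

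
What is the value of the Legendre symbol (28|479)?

1

Pull out 2^2: since 479 ≡ 7 (mod 8), (2/479) = +1, so (2/479)^2 = +1.
Reciprocity: 7 ≡ 3 and 479 ≡ 3 (mod 4), so (7/479) = −(479/7).
Reduce top mod 7: now compute (3/7).
Reciprocity: 3 ≡ 3 and 7 ≡ 3 (mod 4), so (3/7) = −(7/3).
Reduce top mod 3: now compute (1/3).
Reached (1/3) = 1. Collecting the sign flips along the way, the symbol is +1.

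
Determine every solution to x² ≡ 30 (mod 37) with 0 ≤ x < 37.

17, 20

37 ≡ 1 (mod 4), so we find a root by search.
Trying successive values, 17² = 289 ≡ 30 (mod 37). The other root is 37 − 17 = 20.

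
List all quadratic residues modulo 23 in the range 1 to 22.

Square k = 1,…,11 (k and 23−k give the same square):
1²=1, 2²=4, 3²=9, 4²=16, 5²≡2, 6²≡13, 7²≡3, 8²≡18, 9²≡12, 10²≡8, 11²≡6 (mod 23).
So the quadratic residues mod 23 are {1, 2, 3, 4, 6, 8, 9, 12, 13, 16, 18}.

1 2 3 4 6 8 9 12 13 16 18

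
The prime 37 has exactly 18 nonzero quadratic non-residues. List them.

Square k = 1,…,18 (k and 37−k give the same square):
1²=1, 2²=4, 3²=9, 4²=16, 5²=25, 6²=36, 7²≡12, 8²≡27, 9²≡7, 10²≡26, 11²≡10, 12²≡33, 13²≡21, 14²≡11, 15²≡3, 16²≡34, 17²≡30, 18²≡28 (mod 37).
The residues are {1, 3, 4, 7, 9, 10, 11, 12, 16, 21, 25, 26, 27, 28, 30, 33, 34, 36}; the non-residues are the remaining 18 nonzero classes.

2,5,6,8,13,14,15,17,18,19,20,22,23,24,29,31,32,35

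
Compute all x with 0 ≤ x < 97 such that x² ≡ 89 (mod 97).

34, 63

97 ≡ 1 (mod 4), so we find a root by search.
Trying successive values, 34² = 1156 ≡ 89 (mod 97). The other root is 97 − 34 = 63.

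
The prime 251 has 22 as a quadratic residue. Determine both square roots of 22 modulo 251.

Since 251 ≡ 3 (mod 4), a square root of 22 is 22^((251+1)/4) = 22^63 mod 251.
Repeated squaring: 22^2≡233, 22^4≡73, 22^8≡58, 22^16≡101, 22^32≡161 (mod 251).
22^63 = 22^(32+16+8+4+2+1) ≡ 140 (mod 251).
Check: 140² = 19600 ≡ 22 (mod 251). The two roots are 111 and 140.

111, 140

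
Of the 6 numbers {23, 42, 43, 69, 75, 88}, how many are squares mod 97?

3

(23/97) = -1 → non-residue.
(42/97) = -1 → non-residue.
(43/97) = +1 → QR.
(69/97) = -1 → non-residue.
(75/97) = +1 → QR.
(88/97) = +1 → QR.
Total quadratic residues among the 6: 3.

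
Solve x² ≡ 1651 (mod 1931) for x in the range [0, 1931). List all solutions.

Since 1931 ≡ 3 (mod 4), a square root of 1651 is 1651^((1931+1)/4) = 1651^483 mod 1931.
Repeated squaring: 1651^2≡1160, 1651^4≡1624, 1651^8≡1561, 1651^16≡1730, 1651^32≡1781, 1651^64≡1259, 1651^128≡1661, 1651^256≡1453 (mod 1931).
1651^483 = 1651^(256+128+64+32+2+1) ≡ 1224 (mod 1931).
Check: 1224² = 1498176 ≡ 1651 (mod 1931). The two roots are 707 and 1224.

707, 1224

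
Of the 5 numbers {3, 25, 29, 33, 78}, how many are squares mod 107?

(3/107) = +1 → QR.
(25/107) = +1 → QR.
(29/107) = +1 → QR.
(33/107) = +1 → QR.
(78/107) = -1 → non-residue.
Total quadratic residues among the 5: 4.

4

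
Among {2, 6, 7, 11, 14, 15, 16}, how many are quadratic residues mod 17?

(2/17) = +1 → QR.
(6/17) = -1 → non-residue.
(7/17) = -1 → non-residue.
(11/17) = -1 → non-residue.
(14/17) = -1 → non-residue.
(15/17) = +1 → QR.
(16/17) = +1 → QR.
Total quadratic residues among the 7: 3.

3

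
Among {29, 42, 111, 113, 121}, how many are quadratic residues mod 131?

(29/131) = -1 → non-residue.
(42/131) = -1 → non-residue.
(111/131) = -1 → non-residue.
(113/131) = +1 → QR.
(121/131) = +1 → QR.
Total quadratic residues among the 5: 2.

2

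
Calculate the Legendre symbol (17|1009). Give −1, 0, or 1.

Reciprocity: 17 ≡ 1 and 1009 ≡ 1 (mod 4), so (17/1009) = +(1009/17).
Reduce top mod 17: now compute (6/17).
Pull out 2: since 17 ≡ 1 (mod 8), (2/17) = +1.
Reciprocity: 3 ≡ 3 and 17 ≡ 1 (mod 4), so (3/17) = +(17/3).
Reduce top mod 3: now compute (2/3).
Pull out 2: since 3 ≡ 3 (mod 8), (2/3) = -1.
Reached (1/3) = 1. Collecting the sign flips along the way, the symbol is -1.

-1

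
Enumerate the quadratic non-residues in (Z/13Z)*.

2,5,6,7,8,11

Square k = 1,…,6 (k and 13−k give the same square):
1²=1, 2²=4, 3²=9, 4²≡3, 5²≡12, 6²≡10 (mod 13).
The residues are {1, 3, 4, 9, 10, 12}; the non-residues are the remaining 6 nonzero classes.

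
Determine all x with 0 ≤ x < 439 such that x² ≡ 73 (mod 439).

Since 439 ≡ 3 (mod 4), a square root of 73 is 73^((439+1)/4) = 73^110 mod 439.
Repeated squaring: 73^2≡61, 73^4≡209, 73^8≡220, 73^16≡110, 73^32≡247, 73^64≡427 (mod 439).
73^110 = 73^(64+32+8+4+2) ≡ 103 (mod 439).
Check: 103² = 10609 ≡ 73 (mod 439). The two roots are 103 and 336.

103, 336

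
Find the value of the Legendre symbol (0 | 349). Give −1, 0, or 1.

Top reduces to 0: gcd > 1, so the symbol is 0.

0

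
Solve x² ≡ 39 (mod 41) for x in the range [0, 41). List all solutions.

11, 30

41 ≡ 1 (mod 4), so we find a root by search.
Trying successive values, 11² = 121 ≡ 39 (mod 41). The other root is 41 − 11 = 30.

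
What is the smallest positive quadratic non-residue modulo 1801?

11

(2/1801) = +1, so 2 is a residue.
(3/1801) = +1, so 3 is a residue.
(4/1801) = +1, so 4 is a residue.
(5/1801) = +1, so 5 is a residue.
(6/1801) = +1, so 6 is a residue.
(7/1801) = +1, so 7 is a residue.
(8/1801) = +1, so 8 is a residue.
(9/1801) = +1, so 9 is a residue.
(10/1801) = +1, so 10 is a residue.
(11/1801) = −1, so 11 is the smallest positive non-residue mod 1801.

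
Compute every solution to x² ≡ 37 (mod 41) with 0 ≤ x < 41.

18, 23

41 ≡ 1 (mod 4), so we find a root by search.
Trying successive values, 18² = 324 ≡ 37 (mod 41). The other root is 41 − 18 = 23.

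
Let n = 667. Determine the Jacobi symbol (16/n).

1

Pull out 2^4: since 667 ≡ 3 (mod 8), (2/667) = -1, so (2/667)^4 = +1.
Reached (1/667) = 1. Collecting the sign flips along the way, the symbol is +1.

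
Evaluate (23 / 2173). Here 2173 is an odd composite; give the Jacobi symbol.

Reciprocity: 23 ≡ 3 and 2173 ≡ 1 (mod 4), so (23/2173) = +(2173/23).
Reduce top mod 23: now compute (11/23).
Reciprocity: 11 ≡ 3 and 23 ≡ 3 (mod 4), so (11/23) = −(23/11).
Reduce top mod 11: now compute (1/11).
Reached (1/11) = 1. Collecting the sign flips along the way, the symbol is -1.

-1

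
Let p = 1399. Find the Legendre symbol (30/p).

Pull out 2: since 1399 ≡ 7 (mod 8), (2/1399) = +1.
Reciprocity: 15 ≡ 3 and 1399 ≡ 3 (mod 4), so (15/1399) = −(1399/15).
Reduce top mod 15: now compute (4/15).
Pull out 2^2: since 15 ≡ 7 (mod 8), (2/15) = +1, so (2/15)^2 = +1.
Reached (1/15) = 1. Collecting the sign flips along the way, the symbol is -1.

-1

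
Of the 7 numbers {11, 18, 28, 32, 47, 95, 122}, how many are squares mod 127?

5

(11/127) = +1 → QR.
(18/127) = +1 → QR.
(28/127) = -1 → non-residue.
(32/127) = +1 → QR.
(47/127) = +1 → QR.
(95/127) = -1 → non-residue.
(122/127) = +1 → QR.
Total quadratic residues among the 7: 5.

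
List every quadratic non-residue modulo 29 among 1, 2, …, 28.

2, 3, 8, 10, 11, 12, 14, 15, 17, 18, 19, 21, 26, 27

Square k = 1,…,14 (k and 29−k give the same square):
1²=1, 2²=4, 3²=9, 4²=16, 5²=25, 6²≡7, 7²≡20, 8²≡6, 9²≡23, 10²≡13, 11²≡5, 12²≡28, 13²≡24, 14²≡22 (mod 29).
The residues are {1, 4, 5, 6, 7, 9, 13, 16, 20, 22, 23, 24, 25, 28}; the non-residues are the remaining 14 nonzero classes.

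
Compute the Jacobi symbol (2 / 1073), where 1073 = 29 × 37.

1

Pull out 2: since 1073 ≡ 1 (mod 8), (2/1073) = +1.
Reached (1/1073) = 1. Collecting the sign flips along the way, the symbol is +1.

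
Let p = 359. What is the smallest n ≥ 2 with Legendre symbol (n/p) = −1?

7

(2/359) = +1, so 2 is a residue.
(3/359) = +1, so 3 is a residue.
(4/359) = +1, so 4 is a residue.
(5/359) = +1, so 5 is a residue.
(6/359) = +1, so 6 is a residue.
(7/359) = −1, so 7 is the smallest positive non-residue mod 359.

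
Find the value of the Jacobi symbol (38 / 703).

Pull out 2: since 703 ≡ 7 (mod 8), (2/703) = +1.
Reciprocity: 19 ≡ 3 and 703 ≡ 3 (mod 4), so (19/703) = −(703/19).
Reduce top mod 19: now compute (0/19).
Top reduces to 0: gcd > 1, so the symbol is 0.

0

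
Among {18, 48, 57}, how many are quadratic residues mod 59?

(18/59) = -1 → non-residue.
(48/59) = +1 → QR.
(57/59) = +1 → QR.
Total quadratic residues among the 3: 2.

2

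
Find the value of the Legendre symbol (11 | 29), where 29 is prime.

-1

Euler's criterion: (11/29) ≡ 11^14 (mod 29).
11^2 ≡ 5 (mod 29)
11^4 ≡ 25 (mod 29)
11^8 ≡ 16 (mod 29)
11^14 = 11^(8+4+2) ≡ 28 (mod 29).
Result is 28 ≡ −1, so (11/29) = −1.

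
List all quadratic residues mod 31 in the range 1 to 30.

1,2,4,5,7,8,9,10,14,16,18,19,20,25,28

Square k = 1,…,15 (k and 31−k give the same square):
1²=1, 2²=4, 3²=9, 4²=16, 5²=25, 6²≡5, 7²≡18, 8²≡2, 9²≡19, 10²≡7, 11²≡28, 12²≡20, 13²≡14, 14²≡10, 15²≡8 (mod 31).
So the quadratic residues mod 31 are {1, 2, 4, 5, 7, 8, 9, 10, 14, 16, 18, 19, 20, 25, 28}.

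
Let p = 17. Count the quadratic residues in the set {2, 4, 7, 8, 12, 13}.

(2/17) = +1 → QR.
(4/17) = +1 → QR.
(7/17) = -1 → non-residue.
(8/17) = +1 → QR.
(12/17) = -1 → non-residue.
(13/17) = +1 → QR.
Total quadratic residues among the 6: 4.

4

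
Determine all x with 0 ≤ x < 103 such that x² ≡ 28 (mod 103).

Since 103 ≡ 3 (mod 4), a square root of 28 is 28^((103+1)/4) = 28^26 mod 103.
Repeated squaring: 28^2≡63, 28^4≡55, 28^8≡38, 28^16≡2 (mod 103).
28^26 = 28^(16+8+2) ≡ 50 (mod 103).
Check: 50² = 2500 ≡ 28 (mod 103). The two roots are 50 and 53.

50, 53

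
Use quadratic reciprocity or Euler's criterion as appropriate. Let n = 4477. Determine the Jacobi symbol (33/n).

Reciprocity: 33 ≡ 1 and 4477 ≡ 1 (mod 4), so (33/4477) = +(4477/33).
Reduce top mod 33: now compute (22/33).
Pull out 2: since 33 ≡ 1 (mod 8), (2/33) = +1.
Reciprocity: 11 ≡ 3 and 33 ≡ 1 (mod 4), so (11/33) = +(33/11).
Reduce top mod 11: now compute (0/11).
Top reduces to 0: gcd > 1, so the symbol is 0.

0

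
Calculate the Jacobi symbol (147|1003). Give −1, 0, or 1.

Reciprocity: 147 ≡ 3 and 1003 ≡ 3 (mod 4), so (147/1003) = −(1003/147).
Reduce top mod 147: now compute (121/147).
Reciprocity: 121 ≡ 1 and 147 ≡ 3 (mod 4), so (121/147) = +(147/121).
Reduce top mod 121: now compute (26/121).
Pull out 2: since 121 ≡ 1 (mod 8), (2/121) = +1.
Reciprocity: 13 ≡ 1 and 121 ≡ 1 (mod 4), so (13/121) = +(121/13).
Reduce top mod 13: now compute (4/13).
Pull out 2^2: since 13 ≡ 5 (mod 8), (2/13) = -1, so (2/13)^2 = +1.
Reached (1/13) = 1. Collecting the sign flips along the way, the symbol is -1.

-1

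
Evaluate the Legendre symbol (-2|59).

Euler's criterion: (-2/59) ≡ 57^29 (mod 59).
57^2 ≡ 4 (mod 59)
57^4 ≡ 16 (mod 59)
57^8 ≡ 20 (mod 59)
57^16 ≡ 46 (mod 59)
57^29 = 57^(16+8+4+1) ≡ 1 (mod 59).
Result is 1, so (-2/59) = 1.

1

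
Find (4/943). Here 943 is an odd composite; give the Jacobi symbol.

1

Pull out 2^2: since 943 ≡ 7 (mod 8), (2/943) = +1, so (2/943)^2 = +1.
Reached (1/943) = 1. Collecting the sign flips along the way, the symbol is +1.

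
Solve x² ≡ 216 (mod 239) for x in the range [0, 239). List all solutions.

Since 239 ≡ 3 (mod 4), a square root of 216 is 216^((239+1)/4) = 216^60 mod 239.
Repeated squaring: 216^2≡51, 216^4≡211, 216^8≡67, 216^16≡187, 216^32≡75 (mod 239).
216^60 = 216^(32+16+8+4) ≡ 132 (mod 239).
Check: 132² = 17424 ≡ 216 (mod 239). The two roots are 107 and 132.

107, 132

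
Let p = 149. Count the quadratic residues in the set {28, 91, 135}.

(28/149) = +1 → QR.
(91/149) = -1 → non-residue.
(135/149) = -1 → non-residue.
Total quadratic residues among the 3: 1.

1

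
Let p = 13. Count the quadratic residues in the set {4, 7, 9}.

(4/13) = +1 → QR.
(7/13) = -1 → non-residue.
(9/13) = +1 → QR.
Total quadratic residues among the 3: 2.

2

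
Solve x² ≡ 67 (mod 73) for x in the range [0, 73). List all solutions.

33, 40

73 ≡ 1 (mod 4), so we find a root by search.
Trying successive values, 33² = 1089 ≡ 67 (mod 73). The other root is 73 − 33 = 40.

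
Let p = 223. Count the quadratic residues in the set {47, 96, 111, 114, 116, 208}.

(47/223) = +1 → QR.
(96/223) = -1 → non-residue.
(111/223) = -1 → non-residue.
(114/223) = -1 → non-residue.
(116/223) = +1 → QR.
(208/223) = -1 → non-residue.
Total quadratic residues among the 6: 2.

2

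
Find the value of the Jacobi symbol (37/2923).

0

Reciprocity: 37 ≡ 1 and 2923 ≡ 3 (mod 4), so (37/2923) = +(2923/37).
Reduce top mod 37: now compute (0/37).
Top reduces to 0: gcd > 1, so the symbol is 0.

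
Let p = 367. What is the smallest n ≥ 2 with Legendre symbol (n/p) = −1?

(2/367) = +1, so 2 is a residue.
(3/367) = −1, so 3 is the smallest positive non-residue mod 367.

3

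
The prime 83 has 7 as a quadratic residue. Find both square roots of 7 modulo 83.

16, 67

Since 83 ≡ 3 (mod 4), a square root of 7 is 7^((83+1)/4) = 7^21 mod 83.
Repeated squaring: 7^2≡49, 7^4≡77, 7^8≡36, 7^16≡51 (mod 83).
7^21 = 7^(16+4+1) ≡ 16 (mod 83).
Check: 16² = 256 ≡ 7 (mod 83). The two roots are 16 and 67.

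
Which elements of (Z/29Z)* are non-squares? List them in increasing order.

2 3 8 10 11 12 14 15 17 18 19 21 26 27

Square k = 1,…,14 (k and 29−k give the same square):
1²=1, 2²=4, 3²=9, 4²=16, 5²=25, 6²≡7, 7²≡20, 8²≡6, 9²≡23, 10²≡13, 11²≡5, 12²≡28, 13²≡24, 14²≡22 (mod 29).
The residues are {1, 4, 5, 6, 7, 9, 13, 16, 20, 22, 23, 24, 25, 28}; the non-residues are the remaining 14 nonzero classes.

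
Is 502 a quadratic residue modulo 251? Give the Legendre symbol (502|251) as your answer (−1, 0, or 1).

First reduce: 502 ≡ 0 (mod 251).
Top reduces to 0: gcd > 1, so the symbol is 0.

0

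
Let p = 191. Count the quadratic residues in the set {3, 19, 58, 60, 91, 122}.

2

(3/191) = +1 → QR.
(19/191) = -1 → non-residue.
(58/191) = -1 → non-residue.
(60/191) = +1 → QR.
(91/191) = -1 → non-residue.
(122/191) = -1 → non-residue.
Total quadratic residues among the 6: 2.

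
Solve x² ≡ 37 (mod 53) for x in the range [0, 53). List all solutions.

14, 39

53 ≡ 1 (mod 4), so we find a root by search.
Trying successive values, 14² = 196 ≡ 37 (mod 53). The other root is 53 − 14 = 39.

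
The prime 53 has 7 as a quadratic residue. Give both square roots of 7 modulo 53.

22, 31

53 ≡ 1 (mod 4), so we find a root by search.
Trying successive values, 22² = 484 ≡ 7 (mod 53). The other root is 53 − 22 = 31.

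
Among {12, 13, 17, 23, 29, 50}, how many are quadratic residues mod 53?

(12/53) = -1 → non-residue.
(13/53) = +1 → QR.
(17/53) = +1 → QR.
(23/53) = -1 → non-residue.
(29/53) = +1 → QR.
(50/53) = -1 → non-residue.
Total quadratic residues among the 6: 3.

3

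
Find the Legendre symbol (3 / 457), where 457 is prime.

Reciprocity: 3 ≡ 3 and 457 ≡ 1 (mod 4), so (3/457) = +(457/3).
Reduce top mod 3: now compute (1/3).
Reached (1/3) = 1. Collecting the sign flips along the way, the symbol is +1.

1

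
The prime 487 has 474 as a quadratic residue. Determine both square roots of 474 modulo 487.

Since 487 ≡ 3 (mod 4), a square root of 474 is 474^((487+1)/4) = 474^122 mod 487.
Repeated squaring: 474^2≡169, 474^4≡315, 474^8≡364, 474^16≡32, 474^32≡50, 474^64≡65 (mod 487).
474^122 = 474^(64+32+16+8+2) ≡ 31 (mod 487).
Check: 31² = 961 ≡ 474 (mod 487). The two roots are 31 and 456.

31, 456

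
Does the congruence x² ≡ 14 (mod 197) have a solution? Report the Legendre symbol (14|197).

-1

Pull out 2: since 197 ≡ 5 (mod 8), (2/197) = -1.
Reciprocity: 7 ≡ 3 and 197 ≡ 1 (mod 4), so (7/197) = +(197/7).
Reduce top mod 7: now compute (1/7).
Reached (1/7) = 1. Collecting the sign flips along the way, the symbol is -1.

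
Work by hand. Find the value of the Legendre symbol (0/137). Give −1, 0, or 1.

0

Top reduces to 0: gcd > 1, so the symbol is 0.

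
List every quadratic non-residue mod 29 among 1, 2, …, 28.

Square k = 1,…,14 (k and 29−k give the same square):
1²=1, 2²=4, 3²=9, 4²=16, 5²=25, 6²≡7, 7²≡20, 8²≡6, 9²≡23, 10²≡13, 11²≡5, 12²≡28, 13²≡24, 14²≡22 (mod 29).
The residues are {1, 4, 5, 6, 7, 9, 13, 16, 20, 22, 23, 24, 25, 28}; the non-residues are the remaining 14 nonzero classes.

2,3,8,10,11,12,14,15,17,18,19,21,26,27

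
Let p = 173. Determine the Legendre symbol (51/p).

1

Reciprocity: 51 ≡ 3 and 173 ≡ 1 (mod 4), so (51/173) = +(173/51).
Reduce top mod 51: now compute (20/51).
Pull out 2^2: since 51 ≡ 3 (mod 8), (2/51) = -1, so (2/51)^2 = +1.
Reciprocity: 5 ≡ 1 and 51 ≡ 3 (mod 4), so (5/51) = +(51/5).
Reduce top mod 5: now compute (1/5).
Reached (1/5) = 1. Collecting the sign flips along the way, the symbol is +1.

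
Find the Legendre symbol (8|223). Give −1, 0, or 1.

Euler's criterion: (8/223) ≡ 8^111 (mod 223).
8^2 ≡ 64 (mod 223)
8^4 ≡ 82 (mod 223)
8^8 ≡ 34 (mod 223)
8^16 ≡ 41 (mod 223)
8^32 ≡ 120 (mod 223)
8^64 ≡ 128 (mod 223)
8^111 = 8^(64+32+8+4+2+1) ≡ 1 (mod 223).
Result is 1, so (8/223) = 1.

1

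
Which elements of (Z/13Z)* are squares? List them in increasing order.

Square k = 1,…,6 (k and 13−k give the same square):
1²=1, 2²=4, 3²=9, 4²≡3, 5²≡12, 6²≡10 (mod 13).
So the quadratic residues mod 13 are {1, 3, 4, 9, 10, 12}.

1 3 4 9 10 12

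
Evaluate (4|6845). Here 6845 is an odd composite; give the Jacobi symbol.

1

Pull out 2^2: since 6845 ≡ 5 (mod 8), (2/6845) = -1, so (2/6845)^2 = +1.
Reached (1/6845) = 1. Collecting the sign flips along the way, the symbol is +1.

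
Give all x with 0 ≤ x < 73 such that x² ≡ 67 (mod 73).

73 ≡ 1 (mod 4), so we find a root by search.
Trying successive values, 33² = 1089 ≡ 67 (mod 73). The other root is 73 − 33 = 40.

33, 40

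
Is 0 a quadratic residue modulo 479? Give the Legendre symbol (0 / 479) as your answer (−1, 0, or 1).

0

Top reduces to 0: gcd > 1, so the symbol is 0.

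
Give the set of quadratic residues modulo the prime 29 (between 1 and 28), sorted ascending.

1,4,5,6,7,9,13,16,20,22,23,24,25,28

Square k = 1,…,14 (k and 29−k give the same square):
1²=1, 2²=4, 3²=9, 4²=16, 5²=25, 6²≡7, 7²≡20, 8²≡6, 9²≡23, 10²≡13, 11²≡5, 12²≡28, 13²≡24, 14²≡22 (mod 29).
So the quadratic residues mod 29 are {1, 4, 5, 6, 7, 9, 13, 16, 20, 22, 23, 24, 25, 28}.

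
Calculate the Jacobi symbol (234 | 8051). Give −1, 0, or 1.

-1

Pull out 2: since 8051 ≡ 3 (mod 8), (2/8051) = -1.
Reciprocity: 117 ≡ 1 and 8051 ≡ 3 (mod 4), so (117/8051) = +(8051/117).
Reduce top mod 117: now compute (95/117).
Reciprocity: 95 ≡ 3 and 117 ≡ 1 (mod 4), so (95/117) = +(117/95).
Reduce top mod 95: now compute (22/95).
Pull out 2: since 95 ≡ 7 (mod 8), (2/95) = +1.
Reciprocity: 11 ≡ 3 and 95 ≡ 3 (mod 4), so (11/95) = −(95/11).
Reduce top mod 11: now compute (7/11).
Reciprocity: 7 ≡ 3 and 11 ≡ 3 (mod 4), so (7/11) = −(11/7).
Reduce top mod 7: now compute (4/7).
Pull out 2^2: since 7 ≡ 7 (mod 8), (2/7) = +1, so (2/7)^2 = +1.
Reached (1/7) = 1. Collecting the sign flips along the way, the symbol is -1.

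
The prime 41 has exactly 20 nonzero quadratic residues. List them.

Square k = 1,…,20 (k and 41−k give the same square):
1²=1, 2²=4, 3²=9, 4²=16, 5²=25, 6²=36, 7²≡8, 8²≡23, 9²≡40, 10²≡18, 11²≡39, 12²≡21, 13²≡5, 14²≡32, 15²≡20, 16²≡10, 17²≡2, 18²≡37, 19²≡33, 20²≡31 (mod 41).
So the quadratic residues mod 41 are {1, 2, 4, 5, 8, 9, 10, 16, 18, 20, 21, 23, 25, 31, 32, 33, 36, 37, 39, 40}.

1, 2, 4, 5, 8, 9, 10, 16, 18, 20, 21, 23, 25, 31, 32, 33, 36, 37, 39, 40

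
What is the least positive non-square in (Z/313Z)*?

(2/313) = +1, so 2 is a residue.
(3/313) = +1, so 3 is a residue.
(4/313) = +1, so 4 is a residue.
(5/313) = −1, so 5 is the smallest positive non-residue mod 313.

5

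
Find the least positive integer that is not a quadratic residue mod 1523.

(2/1523) = −1, so 2 is the smallest positive non-residue mod 1523.

2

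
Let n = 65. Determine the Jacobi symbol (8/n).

1

Pull out 2^3: since 65 ≡ 1 (mod 8), (2/65) = +1, so (2/65)^3 = +1.
Reached (1/65) = 1. Collecting the sign flips along the way, the symbol is +1.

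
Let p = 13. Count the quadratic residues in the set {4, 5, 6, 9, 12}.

(4/13) = +1 → QR.
(5/13) = -1 → non-residue.
(6/13) = -1 → non-residue.
(9/13) = +1 → QR.
(12/13) = +1 → QR.
Total quadratic residues among the 5: 3.

3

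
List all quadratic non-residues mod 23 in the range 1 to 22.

5, 7, 10, 11, 14, 15, 17, 19, 20, 21, 22

Square k = 1,…,11 (k and 23−k give the same square):
1²=1, 2²=4, 3²=9, 4²=16, 5²≡2, 6²≡13, 7²≡3, 8²≡18, 9²≡12, 10²≡8, 11²≡6 (mod 23).
The residues are {1, 2, 3, 4, 6, 8, 9, 12, 13, 16, 18}; the non-residues are the remaining 11 nonzero classes.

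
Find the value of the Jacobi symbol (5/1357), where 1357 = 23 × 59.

-1

Reciprocity: 5 ≡ 1 and 1357 ≡ 1 (mod 4), so (5/1357) = +(1357/5).
Reduce top mod 5: now compute (2/5).
Pull out 2: since 5 ≡ 5 (mod 8), (2/5) = -1.
Reached (1/5) = 1. Collecting the sign flips along the way, the symbol is -1.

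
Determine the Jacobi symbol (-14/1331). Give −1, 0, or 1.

-1

First reduce: -14 ≡ 1317 (mod 1331).
Reciprocity: 1317 ≡ 1 and 1331 ≡ 3 (mod 4), so (1317/1331) = +(1331/1317).
Reduce top mod 1317: now compute (14/1317).
Pull out 2: since 1317 ≡ 5 (mod 8), (2/1317) = -1.
Reciprocity: 7 ≡ 3 and 1317 ≡ 1 (mod 4), so (7/1317) = +(1317/7).
Reduce top mod 7: now compute (1/7).
Reached (1/7) = 1. Collecting the sign flips along the way, the symbol is -1.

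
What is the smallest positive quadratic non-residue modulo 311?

(2/311) = +1, so 2 is a residue.
(3/311) = +1, so 3 is a residue.
(4/311) = +1, so 4 is a residue.
(5/311) = +1, so 5 is a residue.
(6/311) = +1, so 6 is a residue.
(7/311) = +1, so 7 is a residue.
(8/311) = +1, so 8 is a residue.
(9/311) = +1, so 9 is a residue.
(10/311) = +1, so 10 is a residue.
(11/311) = −1, so 11 is the smallest positive non-residue mod 311.

11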